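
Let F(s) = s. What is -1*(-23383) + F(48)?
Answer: 23431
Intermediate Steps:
-1*(-23383) + F(48) = -1*(-23383) + 48 = 23383 + 48 = 23431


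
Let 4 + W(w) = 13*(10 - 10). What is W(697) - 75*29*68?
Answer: -147904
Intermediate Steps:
W(w) = -4 (W(w) = -4 + 13*(10 - 10) = -4 + 13*0 = -4 + 0 = -4)
W(697) - 75*29*68 = -4 - 75*29*68 = -4 - 2175*68 = -4 - 147900 = -147904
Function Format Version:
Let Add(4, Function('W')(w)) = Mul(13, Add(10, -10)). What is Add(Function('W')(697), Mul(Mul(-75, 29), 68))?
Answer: -147904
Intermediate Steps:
Function('W')(w) = -4 (Function('W')(w) = Add(-4, Mul(13, Add(10, -10))) = Add(-4, Mul(13, 0)) = Add(-4, 0) = -4)
Add(Function('W')(697), Mul(Mul(-75, 29), 68)) = Add(-4, Mul(Mul(-75, 29), 68)) = Add(-4, Mul(-2175, 68)) = Add(-4, -147900) = -147904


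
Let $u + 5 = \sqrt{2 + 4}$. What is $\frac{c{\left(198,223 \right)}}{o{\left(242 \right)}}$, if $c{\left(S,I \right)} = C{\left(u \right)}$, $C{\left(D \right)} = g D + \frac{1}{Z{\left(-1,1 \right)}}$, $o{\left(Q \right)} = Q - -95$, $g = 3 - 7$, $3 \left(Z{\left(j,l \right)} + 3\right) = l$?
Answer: $\frac{157}{2696} - \frac{4 \sqrt{6}}{337} \approx 0.02916$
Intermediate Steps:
$Z{\left(j,l \right)} = -3 + \frac{l}{3}$
$g = -4$
$o{\left(Q \right)} = 95 + Q$ ($o{\left(Q \right)} = Q + 95 = 95 + Q$)
$u = -5 + \sqrt{6}$ ($u = -5 + \sqrt{2 + 4} = -5 + \sqrt{6} \approx -2.5505$)
$C{\left(D \right)} = - \frac{3}{8} - 4 D$ ($C{\left(D \right)} = - 4 D + \frac{1}{-3 + \frac{1}{3} \cdot 1} = - 4 D + \frac{1}{-3 + \frac{1}{3}} = - 4 D + \frac{1}{- \frac{8}{3}} = - 4 D - \frac{3}{8} = - \frac{3}{8} - 4 D$)
$c{\left(S,I \right)} = \frac{157}{8} - 4 \sqrt{6}$ ($c{\left(S,I \right)} = - \frac{3}{8} - 4 \left(-5 + \sqrt{6}\right) = - \frac{3}{8} + \left(20 - 4 \sqrt{6}\right) = \frac{157}{8} - 4 \sqrt{6}$)
$\frac{c{\left(198,223 \right)}}{o{\left(242 \right)}} = \frac{\frac{157}{8} - 4 \sqrt{6}}{95 + 242} = \frac{\frac{157}{8} - 4 \sqrt{6}}{337} = \left(\frac{157}{8} - 4 \sqrt{6}\right) \frac{1}{337} = \frac{157}{2696} - \frac{4 \sqrt{6}}{337}$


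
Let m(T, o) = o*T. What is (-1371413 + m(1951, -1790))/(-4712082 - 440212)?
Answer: 4863703/5152294 ≈ 0.94399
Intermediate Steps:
m(T, o) = T*o
(-1371413 + m(1951, -1790))/(-4712082 - 440212) = (-1371413 + 1951*(-1790))/(-4712082 - 440212) = (-1371413 - 3492290)/(-5152294) = -4863703*(-1/5152294) = 4863703/5152294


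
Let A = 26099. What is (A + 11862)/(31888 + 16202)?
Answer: 5423/6870 ≈ 0.78937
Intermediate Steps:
(A + 11862)/(31888 + 16202) = (26099 + 11862)/(31888 + 16202) = 37961/48090 = 37961*(1/48090) = 5423/6870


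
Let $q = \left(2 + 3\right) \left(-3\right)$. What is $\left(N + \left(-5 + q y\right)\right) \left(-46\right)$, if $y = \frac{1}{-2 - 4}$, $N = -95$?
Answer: $4485$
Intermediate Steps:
$q = -15$ ($q = 5 \left(-3\right) = -15$)
$y = - \frac{1}{6}$ ($y = \frac{1}{-6} = - \frac{1}{6} \approx -0.16667$)
$\left(N + \left(-5 + q y\right)\right) \left(-46\right) = \left(-95 - \frac{5}{2}\right) \left(-46\right) = \left(- \frac{195}{2}\right) \left(-46\right) = 4485$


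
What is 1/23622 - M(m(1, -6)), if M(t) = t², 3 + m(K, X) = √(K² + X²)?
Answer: -1086611/23622 + 6*√37 ≈ -9.5034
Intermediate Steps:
m(K, X) = -3 + √(K² + X²)
1/23622 - M(m(1, -6)) = 1/23622 - (-3 + √(1² + (-6)²))² = 1/23622 - (-3 + √(1 + 36))² = 1/23622 - (-3 + √37)²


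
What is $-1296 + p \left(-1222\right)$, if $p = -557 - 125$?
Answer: $832108$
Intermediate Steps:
$p = -682$
$-1296 + p \left(-1222\right) = -1296 - -833404 = -1296 + 833404 = 832108$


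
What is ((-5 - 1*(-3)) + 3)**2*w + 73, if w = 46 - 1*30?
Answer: 89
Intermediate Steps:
w = 16 (w = 46 - 30 = 16)
((-5 - 1*(-3)) + 3)**2*w + 73 = ((-5 - 1*(-3)) + 3)**2*16 + 73 = ((-5 + 3) + 3)**2*16 + 73 = (-2 + 3)**2*16 + 73 = 1**2*16 + 73 = 1*16 + 73 = 16 + 73 = 89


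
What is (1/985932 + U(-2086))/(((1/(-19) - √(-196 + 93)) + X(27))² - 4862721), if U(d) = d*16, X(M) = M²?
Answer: -11879234381591*I/(-1541659437830448*I + 518896011600*√103) ≈ 0.0077054 - 2.6321e-5*I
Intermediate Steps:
U(d) = 16*d
(1/985932 + U(-2086))/(((1/(-19) - √(-196 + 93)) + X(27))² - 4862721) = (1/985932 + 16*(-2086))/(((1/(-19) - √(-196 + 93)) + 27²)² - 4862721) = (1/985932 - 33376)/(((-1/19 - √(-103)) + 729)² - 4862721) = -32906466431/(985932*(((-1/19 - I*√103) + 729)² - 4862721)) = -32906466431/(985932*((13850/19 - I*√103)² - 4862721)) = -32906466431/(985932*(-4862721 + (13850/19 - I*√103)²))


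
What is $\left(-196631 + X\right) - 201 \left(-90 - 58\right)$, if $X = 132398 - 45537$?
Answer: $-80022$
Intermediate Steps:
$X = 86861$
$\left(-196631 + X\right) - 201 \left(-90 - 58\right) = \left(-196631 + 86861\right) - 201 \left(-90 - 58\right) = -109770 - -29748 = -109770 + 29748 = -80022$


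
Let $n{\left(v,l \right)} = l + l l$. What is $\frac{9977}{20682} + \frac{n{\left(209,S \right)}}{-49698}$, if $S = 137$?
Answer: $\frac{5823503}{57103002} \approx 0.10198$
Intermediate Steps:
$n{\left(v,l \right)} = l + l^{2}$
$\frac{9977}{20682} + \frac{n{\left(209,S \right)}}{-49698} = \frac{9977}{20682} + \frac{137 \left(1 + 137\right)}{-49698} = 9977 \cdot \frac{1}{20682} + 137 \cdot 138 \left(- \frac{1}{49698}\right) = \frac{9977}{20682} + 18906 \left(- \frac{1}{49698}\right) = \frac{9977}{20682} - \frac{3151}{8283} = \frac{5823503}{57103002}$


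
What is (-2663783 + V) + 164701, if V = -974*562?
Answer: -3046470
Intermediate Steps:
V = -547388
(-2663783 + V) + 164701 = (-2663783 - 547388) + 164701 = -3211171 + 164701 = -3046470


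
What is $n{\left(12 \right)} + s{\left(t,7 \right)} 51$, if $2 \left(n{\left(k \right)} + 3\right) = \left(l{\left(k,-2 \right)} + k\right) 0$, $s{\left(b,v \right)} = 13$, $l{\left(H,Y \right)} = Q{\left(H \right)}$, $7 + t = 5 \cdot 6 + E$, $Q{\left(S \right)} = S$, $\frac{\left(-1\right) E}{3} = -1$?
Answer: $660$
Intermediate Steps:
$E = 3$ ($E = \left(-3\right) \left(-1\right) = 3$)
$t = 26$ ($t = -7 + \left(5 \cdot 6 + 3\right) = -7 + \left(30 + 3\right) = -7 + 33 = 26$)
$l{\left(H,Y \right)} = H$
$n{\left(k \right)} = -3$ ($n{\left(k \right)} = -3 + \frac{\left(k + k\right) 0}{2} = -3 + \frac{2 k 0}{2} = -3 + \frac{1}{2} \cdot 0 = -3 + 0 = -3$)
$n{\left(12 \right)} + s{\left(t,7 \right)} 51 = -3 + 13 \cdot 51 = -3 + 663 = 660$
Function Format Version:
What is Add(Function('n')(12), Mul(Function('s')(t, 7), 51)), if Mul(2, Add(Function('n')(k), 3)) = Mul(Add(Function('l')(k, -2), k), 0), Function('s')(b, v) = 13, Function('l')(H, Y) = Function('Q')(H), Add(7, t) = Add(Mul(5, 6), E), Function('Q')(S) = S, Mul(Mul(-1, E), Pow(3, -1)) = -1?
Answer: 660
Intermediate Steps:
E = 3 (E = Mul(-3, -1) = 3)
t = 26 (t = Add(-7, Add(Mul(5, 6), 3)) = Add(-7, Add(30, 3)) = Add(-7, 33) = 26)
Function('l')(H, Y) = H
Function('n')(k) = -3 (Function('n')(k) = Add(-3, Mul(Rational(1, 2), Mul(Add(k, k), 0))) = Add(-3, Mul(Rational(1, 2), Mul(Mul(2, k), 0))) = Add(-3, Mul(Rational(1, 2), 0)) = Add(-3, 0) = -3)
Add(Function('n')(12), Mul(Function('s')(t, 7), 51)) = Add(-3, Mul(13, 51)) = Add(-3, 663) = 660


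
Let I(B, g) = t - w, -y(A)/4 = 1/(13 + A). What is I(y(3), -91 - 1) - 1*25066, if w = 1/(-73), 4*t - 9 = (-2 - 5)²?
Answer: -3657517/146 ≈ -25052.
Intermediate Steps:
t = 29/2 (t = 9/4 + (-2 - 5)²/4 = 9/4 + (¼)*(-7)² = 9/4 + (¼)*49 = 9/4 + 49/4 = 29/2 ≈ 14.500)
w = -1/73 ≈ -0.013699
y(A) = -4/(13 + A)
I(B, g) = 2119/146 (I(B, g) = 29/2 - 1*(-1/73) = 29/2 + 1/73 = 2119/146)
I(y(3), -91 - 1) - 1*25066 = 2119/146 - 1*25066 = 2119/146 - 25066 = -3657517/146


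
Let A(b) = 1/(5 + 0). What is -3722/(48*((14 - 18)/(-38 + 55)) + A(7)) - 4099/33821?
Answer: 10696084413/31893203 ≈ 335.37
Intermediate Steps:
A(b) = ⅕ (A(b) = 1/5 = ⅕)
-3722/(48*((14 - 18)/(-38 + 55)) + A(7)) - 4099/33821 = -3722/(48*((14 - 18)/(-38 + 55)) + ⅕) - 4099/33821 = -3722/(48*(-4/17) + ⅕) - 4099*1/33821 = -3722/(48*(-4*1/17) + ⅕) - 4099/33821 = -3722/(48*(-4/17) + ⅕) - 4099/33821 = -3722/(-192/17 + ⅕) - 4099/33821 = -3722/(-943/85) - 4099/33821 = -3722*(-85/943) - 4099/33821 = 316370/943 - 4099/33821 = 10696084413/31893203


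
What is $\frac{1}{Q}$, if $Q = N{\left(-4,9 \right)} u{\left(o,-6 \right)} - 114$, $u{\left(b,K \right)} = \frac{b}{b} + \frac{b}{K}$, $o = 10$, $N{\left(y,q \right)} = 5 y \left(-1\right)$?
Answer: $- \frac{3}{382} \approx -0.0078534$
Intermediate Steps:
$N{\left(y,q \right)} = - 5 y$
$u{\left(b,K \right)} = 1 + \frac{b}{K}$
$Q = - \frac{382}{3}$ ($Q = \left(-5\right) \left(-4\right) \frac{-6 + 10}{-6} - 114 = 20 \left(\left(- \frac{1}{6}\right) 4\right) - 114 = 20 \left(- \frac{2}{3}\right) - 114 = - \frac{40}{3} - 114 = - \frac{382}{3} \approx -127.33$)
$\frac{1}{Q} = \frac{1}{- \frac{382}{3}} = - \frac{3}{382}$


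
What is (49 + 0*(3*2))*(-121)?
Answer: -5929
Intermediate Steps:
(49 + 0*(3*2))*(-121) = (49 + 0*6)*(-121) = (49 + 0)*(-121) = 49*(-121) = -5929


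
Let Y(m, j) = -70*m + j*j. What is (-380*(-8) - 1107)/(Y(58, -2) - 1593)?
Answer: -1933/5649 ≈ -0.34218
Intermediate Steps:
Y(m, j) = j² - 70*m (Y(m, j) = -70*m + j² = j² - 70*m)
(-380*(-8) - 1107)/(Y(58, -2) - 1593) = (-380*(-8) - 1107)/(((-2)² - 70*58) - 1593) = (3040 - 1107)/((4 - 4060) - 1593) = 1933/(-4056 - 1593) = 1933/(-5649) = 1933*(-1/5649) = -1933/5649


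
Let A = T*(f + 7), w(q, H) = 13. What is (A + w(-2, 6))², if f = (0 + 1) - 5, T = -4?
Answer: 1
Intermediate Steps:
f = -4 (f = 1 - 5 = -4)
A = -12 (A = -4*(-4 + 7) = -4*3 = -12)
(A + w(-2, 6))² = (-12 + 13)² = 1² = 1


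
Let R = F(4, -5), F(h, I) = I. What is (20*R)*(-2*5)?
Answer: 1000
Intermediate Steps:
R = -5
(20*R)*(-2*5) = (20*(-5))*(-2*5) = -100*(-10) = 1000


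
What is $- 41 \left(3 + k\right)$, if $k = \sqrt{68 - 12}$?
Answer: $-123 - 82 \sqrt{14} \approx -429.82$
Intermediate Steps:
$k = 2 \sqrt{14}$ ($k = \sqrt{56} = 2 \sqrt{14} \approx 7.4833$)
$- 41 \left(3 + k\right) = - 41 \left(3 + 2 \sqrt{14}\right) = -123 - 82 \sqrt{14}$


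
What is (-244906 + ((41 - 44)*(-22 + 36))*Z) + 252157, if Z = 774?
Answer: -25257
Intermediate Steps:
(-244906 + ((41 - 44)*(-22 + 36))*Z) + 252157 = (-244906 + ((41 - 44)*(-22 + 36))*774) + 252157 = (-244906 - 3*14*774) + 252157 = (-244906 - 42*774) + 252157 = (-244906 - 32508) + 252157 = -277414 + 252157 = -25257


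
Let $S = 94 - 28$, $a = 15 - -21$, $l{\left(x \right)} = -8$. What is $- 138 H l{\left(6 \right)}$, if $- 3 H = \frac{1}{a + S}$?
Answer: $- \frac{184}{51} \approx -3.6078$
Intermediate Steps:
$a = 36$ ($a = 15 + 21 = 36$)
$S = 66$
$H = - \frac{1}{306}$ ($H = - \frac{1}{3 \left(36 + 66\right)} = - \frac{1}{3 \cdot 102} = \left(- \frac{1}{3}\right) \frac{1}{102} = - \frac{1}{306} \approx -0.003268$)
$- 138 H l{\left(6 \right)} = \left(-138\right) \left(- \frac{1}{306}\right) \left(-8\right) = \frac{23}{51} \left(-8\right) = - \frac{184}{51}$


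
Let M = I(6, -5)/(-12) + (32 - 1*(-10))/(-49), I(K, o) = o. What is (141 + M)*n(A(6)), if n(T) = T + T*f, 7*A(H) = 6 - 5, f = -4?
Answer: -11807/196 ≈ -60.240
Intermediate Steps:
A(H) = ⅐ (A(H) = (6 - 5)/7 = (⅐)*1 = ⅐)
n(T) = -3*T (n(T) = T + T*(-4) = T - 4*T = -3*T)
M = -37/84 (M = -5/(-12) + (32 - 1*(-10))/(-49) = -5*(-1/12) + (32 + 10)*(-1/49) = 5/12 + 42*(-1/49) = 5/12 - 6/7 = -37/84 ≈ -0.44048)
(141 + M)*n(A(6)) = (141 - 37/84)*(-3*⅐) = (11807/84)*(-3/7) = -11807/196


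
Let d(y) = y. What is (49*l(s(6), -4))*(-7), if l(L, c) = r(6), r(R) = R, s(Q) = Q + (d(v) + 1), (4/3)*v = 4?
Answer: -2058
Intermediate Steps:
v = 3 (v = (¾)*4 = 3)
s(Q) = 4 + Q (s(Q) = Q + (3 + 1) = Q + 4 = 4 + Q)
l(L, c) = 6
(49*l(s(6), -4))*(-7) = (49*6)*(-7) = 294*(-7) = -2058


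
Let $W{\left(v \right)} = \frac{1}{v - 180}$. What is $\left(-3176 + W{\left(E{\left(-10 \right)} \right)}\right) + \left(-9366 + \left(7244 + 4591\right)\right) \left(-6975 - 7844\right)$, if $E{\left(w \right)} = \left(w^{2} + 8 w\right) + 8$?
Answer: $- \frac{5561875625}{152} \approx -3.6591 \cdot 10^{7}$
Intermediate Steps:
$E{\left(w \right)} = 8 + w^{2} + 8 w$
$W{\left(v \right)} = \frac{1}{-180 + v}$
$\left(-3176 + W{\left(E{\left(-10 \right)} \right)}\right) + \left(-9366 + \left(7244 + 4591\right)\right) \left(-6975 - 7844\right) = \left(-3176 + \frac{1}{-180 + \left(8 + \left(-10\right)^{2} + 8 \left(-10\right)\right)}\right) + \left(-9366 + \left(7244 + 4591\right)\right) \left(-6975 - 7844\right) = \left(-3176 + \frac{1}{-180 + \left(8 + 100 - 80\right)}\right) + \left(-9366 + 11835\right) \left(-14819\right) = \left(-3176 + \frac{1}{-180 + 28}\right) + 2469 \left(-14819\right) = \left(-3176 + \frac{1}{-152}\right) - 36588111 = \left(-3176 - \frac{1}{152}\right) - 36588111 = - \frac{482753}{152} - 36588111 = - \frac{5561875625}{152}$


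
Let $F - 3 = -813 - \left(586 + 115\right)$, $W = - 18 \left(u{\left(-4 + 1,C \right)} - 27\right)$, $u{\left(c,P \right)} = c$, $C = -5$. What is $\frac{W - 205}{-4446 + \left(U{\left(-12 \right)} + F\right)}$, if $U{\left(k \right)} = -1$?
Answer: $- \frac{335}{5958} \approx -0.056227$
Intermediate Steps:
$W = 540$ ($W = - 18 \left(\left(-4 + 1\right) - 27\right) = - 18 \left(-3 - 27\right) = \left(-18\right) \left(-30\right) = 540$)
$F = -1511$ ($F = 3 - 1514 = -1511$)
$\frac{W - 205}{-4446 + \left(U{\left(-12 \right)} + F\right)} = \frac{540 - 205}{-4446 - 1512} = \frac{335}{-4446 - 1512} = \frac{335}{-5958} = 335 \left(- \frac{1}{5958}\right) = - \frac{335}{5958}$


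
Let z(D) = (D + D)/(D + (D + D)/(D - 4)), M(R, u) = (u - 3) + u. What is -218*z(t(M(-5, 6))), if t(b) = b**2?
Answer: -33572/79 ≈ -424.96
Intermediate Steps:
M(R, u) = -3 + 2*u (M(R, u) = (-3 + u) + u = -3 + 2*u)
z(D) = 2*D/(D + 2*D/(-4 + D)) (z(D) = (2*D)/(D + (2*D)/(-4 + D)) = (2*D)/(D + 2*D/(-4 + D)) = 2*D/(D + 2*D/(-4 + D)))
-218*z(t(M(-5, 6))) = -436*(-4 + (-3 + 2*6)**2)/(-2 + (-3 + 2*6)**2) = -436*(-4 + (-3 + 12)**2)/(-2 + (-3 + 12)**2) = -436*(-4 + 9**2)/(-2 + 9**2) = -436*(-4 + 81)/(-2 + 81) = -436*77/79 = -218*154/79 = -33572/79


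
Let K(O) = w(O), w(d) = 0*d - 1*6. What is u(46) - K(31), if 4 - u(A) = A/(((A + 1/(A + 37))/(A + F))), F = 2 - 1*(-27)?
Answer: -82720/1273 ≈ -64.980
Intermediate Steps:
w(d) = -6 (w(d) = 0 - 6 = -6)
F = 29 (F = 2 + 27 = 29)
K(O) = -6
u(A) = 4 - A*(29 + A)/(A + 1/(37 + A)) (u(A) = 4 - A/((A + 1/(A + 37))/(A + 29)) = 4 - A/((A + 1/(37 + A))/(29 + A)) = 4 - A*(29 + A)/(A + 1/(37 + A)))
u(46) - K(31) = (4 - 1*46³ - 925*46 - 62*46²)/(1 + 46² + 37*46) - 1*(-6) = (4 - 1*97336 - 42550 - 62*2116)/(1 + 2116 + 1702) + 6 = (4 - 97336 - 42550 - 131192)/3819 + 6 = (1/3819)*(-271074) + 6 = -90358/1273 + 6 = -82720/1273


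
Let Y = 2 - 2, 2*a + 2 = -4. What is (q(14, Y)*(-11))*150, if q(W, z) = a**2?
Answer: -14850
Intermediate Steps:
a = -3 (a = -1 + (1/2)*(-4) = -1 - 2 = -3)
Y = 0
q(W, z) = 9 (q(W, z) = (-3)**2 = 9)
(q(14, Y)*(-11))*150 = (9*(-11))*150 = -99*150 = -14850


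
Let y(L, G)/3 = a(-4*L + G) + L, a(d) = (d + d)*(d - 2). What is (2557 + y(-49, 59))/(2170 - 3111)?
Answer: -389500/941 ≈ -413.92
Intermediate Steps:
a(d) = 2*d*(-2 + d) (a(d) = (2*d)*(-2 + d) = 2*d*(-2 + d))
y(L, G) = 3*L + 6*(G - 4*L)*(-2 + G - 4*L) (y(L, G) = 3*(2*(-4*L + G)*(-2 + (-4*L + G)) + L) = 3*(2*(G - 4*L)*(-2 + (G - 4*L)) + L) = 3*(2*(G - 4*L)*(-2 + G - 4*L) + L) = 3*(L + 2*(G - 4*L)*(-2 + G - 4*L)) = 3*L + 6*(G - 4*L)*(-2 + G - 4*L))
(2557 + y(-49, 59))/(2170 - 3111) = (2557 + (3*(-49) - 6*(59 - 4*(-49))*(2 - 1*59 + 4*(-49))))/(2170 - 3111) = (2557 + (-147 - 6*(59 + 196)*(2 - 59 - 196)))/(-941) = (2557 + (-147 - 6*255*(-253)))*(-1/941) = (2557 + (-147 + 387090))*(-1/941) = (2557 + 386943)*(-1/941) = 389500*(-1/941) = -389500/941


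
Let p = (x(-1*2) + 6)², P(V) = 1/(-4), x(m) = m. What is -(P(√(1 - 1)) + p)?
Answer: -63/4 ≈ -15.750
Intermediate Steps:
P(V) = -¼
p = 16 (p = (-1*2 + 6)² = (-2 + 6)² = 4² = 16)
-(P(√(1 - 1)) + p) = -(-¼ + 16) = -1*63/4 = -63/4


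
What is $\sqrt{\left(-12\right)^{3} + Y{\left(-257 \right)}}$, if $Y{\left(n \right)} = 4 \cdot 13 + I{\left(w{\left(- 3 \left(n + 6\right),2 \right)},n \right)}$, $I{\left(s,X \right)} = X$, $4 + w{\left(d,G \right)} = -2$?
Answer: $i \sqrt{1933} \approx 43.966 i$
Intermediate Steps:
$w{\left(d,G \right)} = -6$ ($w{\left(d,G \right)} = -4 - 2 = -6$)
$Y{\left(n \right)} = 52 + n$ ($Y{\left(n \right)} = 4 \cdot 13 + n = 52 + n$)
$\sqrt{\left(-12\right)^{3} + Y{\left(-257 \right)}} = \sqrt{\left(-12\right)^{3} + \left(52 - 257\right)} = \sqrt{-1728 - 205} = \sqrt{-1933} = i \sqrt{1933}$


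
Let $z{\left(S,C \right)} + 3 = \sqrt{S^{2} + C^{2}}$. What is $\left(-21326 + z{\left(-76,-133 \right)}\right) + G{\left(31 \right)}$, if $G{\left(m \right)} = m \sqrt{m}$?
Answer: $-21329 + 19 \sqrt{65} + 31 \sqrt{31} \approx -21003.0$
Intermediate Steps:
$G{\left(m \right)} = m^{\frac{3}{2}}$
$z{\left(S,C \right)} = -3 + \sqrt{C^{2} + S^{2}}$ ($z{\left(S,C \right)} = -3 + \sqrt{S^{2} + C^{2}} = -3 + \sqrt{C^{2} + S^{2}}$)
$\left(-21326 + z{\left(-76,-133 \right)}\right) + G{\left(31 \right)} = \left(-21326 - \left(3 - \sqrt{\left(-133\right)^{2} + \left(-76\right)^{2}}\right)\right) + 31^{\frac{3}{2}} = \left(-21326 - \left(3 - \sqrt{17689 + 5776}\right)\right) + 31 \sqrt{31} = \left(-21326 - \left(3 - \sqrt{23465}\right)\right) + 31 \sqrt{31} = \left(-21326 - \left(3 - 19 \sqrt{65}\right)\right) + 31 \sqrt{31} = \left(-21329 + 19 \sqrt{65}\right) + 31 \sqrt{31} = -21329 + 19 \sqrt{65} + 31 \sqrt{31}$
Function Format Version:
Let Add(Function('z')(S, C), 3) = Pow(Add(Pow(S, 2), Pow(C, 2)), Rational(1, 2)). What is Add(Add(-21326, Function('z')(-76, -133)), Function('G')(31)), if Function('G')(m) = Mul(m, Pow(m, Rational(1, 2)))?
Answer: Add(-21329, Mul(19, Pow(65, Rational(1, 2))), Mul(31, Pow(31, Rational(1, 2)))) ≈ -21003.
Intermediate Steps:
Function('G')(m) = Pow(m, Rational(3, 2))
Function('z')(S, C) = Add(-3, Pow(Add(Pow(C, 2), Pow(S, 2)), Rational(1, 2))) (Function('z')(S, C) = Add(-3, Pow(Add(Pow(S, 2), Pow(C, 2)), Rational(1, 2))) = Add(-3, Pow(Add(Pow(C, 2), Pow(S, 2)), Rational(1, 2))))
Add(Add(-21326, Function('z')(-76, -133)), Function('G')(31)) = Add(Add(-21326, Add(-3, Pow(Add(Pow(-133, 2), Pow(-76, 2)), Rational(1, 2)))), Pow(31, Rational(3, 2))) = Add(Add(-21326, Add(-3, Pow(Add(17689, 5776), Rational(1, 2)))), Mul(31, Pow(31, Rational(1, 2)))) = Add(Add(-21326, Add(-3, Pow(23465, Rational(1, 2)))), Mul(31, Pow(31, Rational(1, 2)))) = Add(Add(-21326, Add(-3, Mul(19, Pow(65, Rational(1, 2))))), Mul(31, Pow(31, Rational(1, 2)))) = Add(Add(-21329, Mul(19, Pow(65, Rational(1, 2)))), Mul(31, Pow(31, Rational(1, 2)))) = Add(-21329, Mul(19, Pow(65, Rational(1, 2))), Mul(31, Pow(31, Rational(1, 2))))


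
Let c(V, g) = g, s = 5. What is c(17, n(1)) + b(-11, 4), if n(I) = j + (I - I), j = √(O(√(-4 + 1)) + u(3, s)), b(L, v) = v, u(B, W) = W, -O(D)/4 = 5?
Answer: 4 + I*√15 ≈ 4.0 + 3.873*I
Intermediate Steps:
O(D) = -20 (O(D) = -4*5 = -20)
j = I*√15 (j = √(-20 + 5) = √(-15) = I*√15 ≈ 3.873*I)
n(I) = I*√15 (n(I) = I*√15 + (I - I) = I*√15 + 0 = I*√15)
c(17, n(1)) + b(-11, 4) = I*√15 + 4 = 4 + I*√15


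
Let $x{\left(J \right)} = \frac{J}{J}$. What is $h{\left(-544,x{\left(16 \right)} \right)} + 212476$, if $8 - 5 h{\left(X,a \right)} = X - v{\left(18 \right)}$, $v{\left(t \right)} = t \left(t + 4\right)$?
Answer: $\frac{1063328}{5} \approx 2.1267 \cdot 10^{5}$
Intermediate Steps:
$v{\left(t \right)} = t \left(4 + t\right)$
$x{\left(J \right)} = 1$
$h{\left(X,a \right)} = \frac{404}{5} - \frac{X}{5}$ ($h{\left(X,a \right)} = \frac{8}{5} - \frac{X - 18 \left(4 + 18\right)}{5} = \frac{8}{5} - \frac{X - 18 \cdot 22}{5} = \frac{8}{5} - \frac{X - 396}{5} = \frac{8}{5} - \frac{-396 + X}{5} = \frac{8}{5} - \left(- \frac{396}{5} + \frac{X}{5}\right) = \frac{404}{5} - \frac{X}{5}$)
$h{\left(-544,x{\left(16 \right)} \right)} + 212476 = \left(\frac{404}{5} - - \frac{544}{5}\right) + 212476 = \left(\frac{404}{5} + \frac{544}{5}\right) + 212476 = \frac{948}{5} + 212476 = \frac{1063328}{5}$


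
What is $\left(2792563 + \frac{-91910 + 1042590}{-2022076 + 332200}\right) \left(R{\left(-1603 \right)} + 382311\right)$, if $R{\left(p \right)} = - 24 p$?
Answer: $\frac{165475868699538397}{140823} \approx 1.1751 \cdot 10^{12}$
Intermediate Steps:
$\left(2792563 + \frac{-91910 + 1042590}{-2022076 + 332200}\right) \left(R{\left(-1603 \right)} + 382311\right) = \left(2792563 + \frac{-91910 + 1042590}{-2022076 + 332200}\right) \left(\left(-24\right) \left(-1603\right) + 382311\right) = \left(2792563 + \frac{950680}{-1689876}\right) \left(38472 + 382311\right) = \left(2792563 + 950680 \left(- \frac{1}{1689876}\right)\right) 420783 = \left(2792563 - \frac{237670}{422469}\right) 420783 = \frac{1179771060377}{422469} \cdot 420783 = \frac{165475868699538397}{140823}$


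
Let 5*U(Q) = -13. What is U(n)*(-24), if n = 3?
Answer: 312/5 ≈ 62.400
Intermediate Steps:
U(Q) = -13/5 (U(Q) = (⅕)*(-13) = -13/5)
U(n)*(-24) = -13/5*(-24) = 312/5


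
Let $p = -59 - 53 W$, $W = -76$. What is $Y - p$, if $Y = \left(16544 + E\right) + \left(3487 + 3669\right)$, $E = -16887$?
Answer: $2844$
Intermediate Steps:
$p = 3969$ ($p = -59 - -4028 = -59 + 4028 = 3969$)
$Y = 6813$ ($Y = \left(16544 - 16887\right) + \left(3487 + 3669\right) = -343 + 7156 = 6813$)
$Y - p = 6813 - 3969 = 2844$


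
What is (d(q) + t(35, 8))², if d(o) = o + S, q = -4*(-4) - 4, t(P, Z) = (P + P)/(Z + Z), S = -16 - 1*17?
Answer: 17689/64 ≈ 276.39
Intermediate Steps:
S = -33 (S = -16 - 17 = -33)
t(P, Z) = P/Z (t(P, Z) = (2*P)/((2*Z)) = (2*P)*(1/(2*Z)) = P/Z)
q = 12 (q = 16 - 4 = 12)
d(o) = -33 + o (d(o) = o - 33 = -33 + o)
(d(q) + t(35, 8))² = ((-33 + 12) + 35/8)² = (-21 + 35*(⅛))² = (-21 + 35/8)² = (-133/8)² = 17689/64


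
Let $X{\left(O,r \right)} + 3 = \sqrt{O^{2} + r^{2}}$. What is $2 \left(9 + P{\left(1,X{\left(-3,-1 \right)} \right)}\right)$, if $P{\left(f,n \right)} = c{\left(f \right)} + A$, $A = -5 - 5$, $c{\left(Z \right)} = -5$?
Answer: $-12$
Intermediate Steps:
$A = -10$
$X{\left(O,r \right)} = -3 + \sqrt{O^{2} + r^{2}}$
$P{\left(f,n \right)} = -15$ ($P{\left(f,n \right)} = -5 - 10 = -15$)
$2 \left(9 + P{\left(1,X{\left(-3,-1 \right)} \right)}\right) = 2 \left(9 - 15\right) = 2 \left(-6\right) = -12$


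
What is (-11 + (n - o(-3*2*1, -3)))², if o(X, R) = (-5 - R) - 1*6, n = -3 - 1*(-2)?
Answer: 16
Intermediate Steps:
n = -1 (n = -3 + 2 = -1)
o(X, R) = -11 - R (o(X, R) = (-5 - R) - 6 = -11 - R)
(-11 + (n - o(-3*2*1, -3)))² = (-11 + (-1 - (-11 - 1*(-3))))² = (-11 + (-1 - (-11 + 3)))² = (-11 + (-1 - 1*(-8)))² = (-11 + (-1 + 8))² = (-11 + 7)² = (-4)² = 16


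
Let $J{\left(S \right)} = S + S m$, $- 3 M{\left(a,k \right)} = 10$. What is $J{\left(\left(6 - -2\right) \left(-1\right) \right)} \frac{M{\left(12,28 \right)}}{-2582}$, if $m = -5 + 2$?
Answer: $\frac{80}{3873} \approx 0.020656$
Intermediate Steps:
$M{\left(a,k \right)} = - \frac{10}{3}$ ($M{\left(a,k \right)} = \left(- \frac{1}{3}\right) 10 = - \frac{10}{3}$)
$m = -3$
$J{\left(S \right)} = - 2 S$ ($J{\left(S \right)} = S + S \left(-3\right) = S - 3 S = - 2 S$)
$J{\left(\left(6 - -2\right) \left(-1\right) \right)} \frac{M{\left(12,28 \right)}}{-2582} = - 2 \left(6 - -2\right) \left(-1\right) \left(- \frac{10}{3 \left(-2582\right)}\right) = - 2 \left(6 + 2\right) \left(-1\right) \left(\left(- \frac{10}{3}\right) \left(- \frac{1}{2582}\right)\right) = - 2 \cdot 8 \left(-1\right) \frac{5}{3873} = \left(-2\right) \left(-8\right) \frac{5}{3873} = 16 \cdot \frac{5}{3873} = \frac{80}{3873}$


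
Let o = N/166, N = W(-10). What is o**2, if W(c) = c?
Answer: 25/6889 ≈ 0.0036290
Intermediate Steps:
N = -10
o = -5/83 (o = -10/166 = -10*1/166 = -5/83 ≈ -0.060241)
o**2 = (-5/83)**2 = 25/6889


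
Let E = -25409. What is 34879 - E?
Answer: 60288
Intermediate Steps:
34879 - E = 34879 - 1*(-25409) = 34879 + 25409 = 60288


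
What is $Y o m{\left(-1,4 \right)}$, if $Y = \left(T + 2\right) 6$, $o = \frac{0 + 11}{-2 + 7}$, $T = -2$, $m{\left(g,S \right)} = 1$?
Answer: $0$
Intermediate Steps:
$o = \frac{11}{5} \approx 2.2$
$Y = 0$ ($Y = \left(-2 + 2\right) 6 = 0 \cdot 6 = 0$)
$Y o m{\left(-1,4 \right)} = 0 \cdot \frac{11}{5} \cdot 1 = 0 \cdot 1 = 0$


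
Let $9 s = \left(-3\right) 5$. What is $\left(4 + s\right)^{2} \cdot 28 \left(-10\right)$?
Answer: $- \frac{13720}{9} \approx -1524.4$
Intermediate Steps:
$s = - \frac{5}{3}$ ($s = \frac{\left(-3\right) 5}{9} = \frac{1}{9} \left(-15\right) = - \frac{5}{3} \approx -1.6667$)
$\left(4 + s\right)^{2} \cdot 28 \left(-10\right) = \left(4 - \frac{5}{3}\right)^{2} \cdot 28 \left(-10\right) = \left(\frac{7}{3}\right)^{2} \cdot 28 \left(-10\right) = \frac{49}{9} \cdot 28 \left(-10\right) = \frac{1372}{9} \left(-10\right) = - \frac{13720}{9}$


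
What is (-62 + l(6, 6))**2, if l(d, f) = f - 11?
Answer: 4489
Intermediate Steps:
l(d, f) = -11 + f
(-62 + l(6, 6))**2 = (-62 + (-11 + 6))**2 = (-62 - 5)**2 = (-67)**2 = 4489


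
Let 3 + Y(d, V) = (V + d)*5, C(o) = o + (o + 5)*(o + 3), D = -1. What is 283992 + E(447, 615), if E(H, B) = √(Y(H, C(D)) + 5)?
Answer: 283992 + 4*√142 ≈ 2.8404e+5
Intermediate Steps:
C(o) = o + (3 + o)*(5 + o) (C(o) = o + (5 + o)*(3 + o) = o + (3 + o)*(5 + o))
Y(d, V) = -3 + 5*V + 5*d (Y(d, V) = -3 + (V + d)*5 = -3 + (5*V + 5*d) = -3 + 5*V + 5*d)
E(H, B) = √(37 + 5*H) (E(H, B) = √((-3 + 5*(15 + (-1)² + 9*(-1)) + 5*H) + 5) = √((-3 + 5*(15 + 1 - 9) + 5*H) + 5) = √((-3 + 5*7 + 5*H) + 5) = √((-3 + 35 + 5*H) + 5) = √((32 + 5*H) + 5) = √(37 + 5*H))
283992 + E(447, 615) = 283992 + √(37 + 5*447) = 283992 + √(37 + 2235) = 283992 + √2272 = 283992 + 4*√142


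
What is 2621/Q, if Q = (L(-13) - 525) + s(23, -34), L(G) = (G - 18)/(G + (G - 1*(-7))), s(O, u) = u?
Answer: -49799/10590 ≈ -4.7025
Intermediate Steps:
L(G) = (-18 + G)/(7 + 2*G) (L(G) = (-18 + G)/(G + (G + 7)) = (-18 + G)/(G + (7 + G)) = (-18 + G)/(7 + 2*G))
Q = -10590/19 (Q = ((-18 - 13)/(7 + 2*(-13)) - 525) - 34 = (-31/(7 - 26) - 525) - 34 = (-31/(-19) - 525) - 34 = (-1/19*(-31) - 525) - 34 = (31/19 - 525) - 34 = -9944/19 - 34 = -10590/19 ≈ -557.37)
2621/Q = 2621/(-10590/19) = 2621*(-19/10590) = -49799/10590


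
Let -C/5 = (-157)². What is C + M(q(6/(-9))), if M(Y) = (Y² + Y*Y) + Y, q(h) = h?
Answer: -1109203/9 ≈ -1.2324e+5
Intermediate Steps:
M(Y) = Y + 2*Y² (M(Y) = (Y² + Y²) + Y = 2*Y² + Y = Y + 2*Y²)
C = -123245 (C = -5*(-157)² = -5*24649 = -123245)
C + M(q(6/(-9))) = -123245 + (6/(-9))*(1 + 2*(6/(-9))) = -123245 + (6*(-⅑))*(1 + 2*(6*(-⅑))) = -123245 - 2*(1 + 2*(-⅔))/3 = -123245 - 2*(1 - 4/3)/3 = -123245 - ⅔*(-⅓) = -123245 + 2/9 = -1109203/9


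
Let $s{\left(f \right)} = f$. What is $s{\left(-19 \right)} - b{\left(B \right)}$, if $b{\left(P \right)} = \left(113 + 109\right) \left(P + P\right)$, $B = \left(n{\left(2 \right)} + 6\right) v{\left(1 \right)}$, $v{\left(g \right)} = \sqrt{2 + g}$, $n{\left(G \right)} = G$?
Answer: $-19 - 3552 \sqrt{3} \approx -6171.2$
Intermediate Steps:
$B = 8 \sqrt{3}$ ($B = \left(2 + 6\right) \sqrt{2 + 1} = 8 \sqrt{3} \approx 13.856$)
$b{\left(P \right)} = 444 P$ ($b{\left(P \right)} = 222 \cdot 2 P = 444 P$)
$s{\left(-19 \right)} - b{\left(B \right)} = -19 - 444 \cdot 8 \sqrt{3} = -19 - 3552 \sqrt{3}$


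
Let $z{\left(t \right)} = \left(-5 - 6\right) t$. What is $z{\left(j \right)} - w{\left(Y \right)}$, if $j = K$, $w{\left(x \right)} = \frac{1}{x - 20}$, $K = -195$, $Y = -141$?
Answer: $\frac{345346}{161} \approx 2145.0$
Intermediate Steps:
$w{\left(x \right)} = \frac{1}{-20 + x}$
$j = -195$
$z{\left(t \right)} = - 11 t$
$z{\left(j \right)} - w{\left(Y \right)} = \left(-11\right) \left(-195\right) - \frac{1}{-20 - 141} = 2145 - \frac{1}{-161} = 2145 - - \frac{1}{161} = 2145 + \frac{1}{161} = \frac{345346}{161}$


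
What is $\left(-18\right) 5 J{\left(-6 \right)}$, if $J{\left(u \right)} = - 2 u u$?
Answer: $6480$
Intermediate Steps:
$J{\left(u \right)} = - 2 u^{2}$
$\left(-18\right) 5 J{\left(-6 \right)} = \left(-18\right) 5 \left(- 2 \left(-6\right)^{2}\right) = - 90 \left(\left(-2\right) 36\right) = \left(-90\right) \left(-72\right) = 6480$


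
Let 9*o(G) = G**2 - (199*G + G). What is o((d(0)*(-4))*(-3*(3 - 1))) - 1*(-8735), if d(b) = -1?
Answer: 27997/3 ≈ 9332.3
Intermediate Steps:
o(G) = -200*G/9 + G**2/9 (o(G) = (G**2 - (199*G + G))/9 = (G**2 - 200*G)/9 = -200*G/9 + G**2/9)
o((d(0)*(-4))*(-3*(3 - 1))) - 1*(-8735) = ((-1*(-4))*(-3*(3 - 1)))*(-200 + (-1*(-4))*(-3*(3 - 1)))/9 - 1*(-8735) = (4*(-3*2))*(-200 + 4*(-3*2))/9 + 8735 = (4*(-6))*(-200 + 4*(-6))/9 + 8735 = (1/9)*(-24)*(-200 - 24) + 8735 = (1/9)*(-24)*(-224) + 8735 = 1792/3 + 8735 = 27997/3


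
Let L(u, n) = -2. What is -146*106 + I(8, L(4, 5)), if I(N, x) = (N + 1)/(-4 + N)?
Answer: -61895/4 ≈ -15474.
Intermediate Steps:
I(N, x) = (1 + N)/(-4 + N)
-146*106 + I(8, L(4, 5)) = -146*106 + (1 + 8)/(-4 + 8) = -15476 + 9/4 = -61895/4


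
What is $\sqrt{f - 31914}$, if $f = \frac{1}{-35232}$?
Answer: $\frac{i \sqrt{2475915695898}}{8808} \approx 178.65 i$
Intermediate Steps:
$f = - \frac{1}{35232} \approx -2.8383 \cdot 10^{-5}$
$\sqrt{f - 31914} = \sqrt{- \frac{1}{35232} - 31914} = \sqrt{- \frac{1124394049}{35232}} = \frac{i \sqrt{2475915695898}}{8808}$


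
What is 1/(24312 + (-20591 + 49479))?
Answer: 1/53200 ≈ 1.8797e-5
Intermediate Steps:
1/(24312 + (-20591 + 49479)) = 1/(24312 + 28888) = 1/53200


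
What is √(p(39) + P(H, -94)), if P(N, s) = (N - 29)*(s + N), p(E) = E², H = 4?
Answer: 3*√419 ≈ 61.408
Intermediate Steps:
P(N, s) = (-29 + N)*(N + s)
√(p(39) + P(H, -94)) = √(39² + (4² - 29*4 - 29*(-94) + 4*(-94))) = √(1521 + (16 - 116 + 2726 - 376)) = √(1521 + 2250) = √3771 = 3*√419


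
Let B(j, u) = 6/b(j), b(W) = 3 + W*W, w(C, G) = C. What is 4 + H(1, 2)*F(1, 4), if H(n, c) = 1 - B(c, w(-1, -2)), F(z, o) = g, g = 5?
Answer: 33/7 ≈ 4.7143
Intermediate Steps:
b(W) = 3 + W**2
B(j, u) = 6/(3 + j**2)
F(z, o) = 5
H(n, c) = 1 - 6/(3 + c**2)
4 + H(1, 2)*F(1, 4) = 4 + ((-3 + 2**2)/(3 + 2**2))*5 = 4 + ((-3 + 4)/(3 + 4))*5 = 4 + (1/7)*5 = 4 + 5/7 = 33/7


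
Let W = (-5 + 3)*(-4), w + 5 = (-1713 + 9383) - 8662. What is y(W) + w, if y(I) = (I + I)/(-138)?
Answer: -68801/69 ≈ -997.12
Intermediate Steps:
w = -997 (w = -5 + ((-1713 + 9383) - 8662) = -5 + (7670 - 8662) = -5 - 992 = -997)
W = 8 (W = -2*(-4) = 8)
y(I) = -I/69 (y(I) = (2*I)*(-1/138) = -I/69)
y(W) + w = -1/69*8 - 997 = -8/69 - 997 = -68801/69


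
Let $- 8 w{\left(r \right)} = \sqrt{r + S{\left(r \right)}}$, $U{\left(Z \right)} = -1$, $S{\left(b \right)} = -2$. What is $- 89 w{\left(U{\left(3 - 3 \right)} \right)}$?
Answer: $\frac{89 i \sqrt{3}}{8} \approx 19.269 i$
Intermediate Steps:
$w{\left(r \right)} = - \frac{\sqrt{-2 + r}}{8}$ ($w{\left(r \right)} = - \frac{\sqrt{r - 2}}{8} = - \frac{\sqrt{-2 + r}}{8}$)
$- 89 w{\left(U{\left(3 - 3 \right)} \right)} = - 89 \left(- \frac{\sqrt{-2 - 1}}{8}\right) = - 89 \left(- \frac{\sqrt{-3}}{8}\right) = - 89 \left(- \frac{i \sqrt{3}}{8}\right) = \frac{89 i \sqrt{3}}{8}$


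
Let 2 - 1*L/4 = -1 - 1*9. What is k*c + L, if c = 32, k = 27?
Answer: 912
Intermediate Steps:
L = 48 (L = 8 - 4*(-1 - 1*9) = 8 - 4*(-1 - 9) = 8 - 4*(-10) = 8 + 40 = 48)
k*c + L = 27*32 + 48 = 864 + 48 = 912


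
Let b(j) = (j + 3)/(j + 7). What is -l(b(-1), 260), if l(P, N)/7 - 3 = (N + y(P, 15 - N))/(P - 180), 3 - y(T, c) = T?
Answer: -829/77 ≈ -10.766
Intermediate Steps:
y(T, c) = 3 - T
b(j) = (3 + j)/(7 + j)
l(P, N) = 21 + 7*(3 + N - P)/(-180 + P) (l(P, N) = 21 + 7*((N + (3 - P))/(P - 180)) = 21 + 7*((3 + N - P)/(-180 + P)) = 21 + 7*(3 + N - P)/(-180 + P))
-l(b(-1), 260) = -7*(-537 + 260 + 2*((3 - 1)/(7 - 1)))/(-180 + (3 - 1)/(7 - 1)) = -7*(-537 + 260 + 2*(2/6))/(-180 + 2/6) = -7*(-537 + 260 + 2*((⅙)*2))/(-180 + (⅙)*2) = -7*(-537 + 260 + 2*(⅓))/(-180 + ⅓) = -7*(-537 + 260 + ⅔)/(-539/3) = -7*(-3)*(-829)/(539*3) = -1*829/77 = -829/77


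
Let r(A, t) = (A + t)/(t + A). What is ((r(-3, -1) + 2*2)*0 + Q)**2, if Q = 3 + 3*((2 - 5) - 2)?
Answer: 144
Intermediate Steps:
r(A, t) = 1 (r(A, t) = (A + t)/(A + t) = 1)
Q = -12 (Q = 3 + 3*(-3 - 2) = 3 + 3*(-5) = 3 - 15 = -12)
((r(-3, -1) + 2*2)*0 + Q)**2 = ((1 + 2*2)*0 - 12)**2 = ((1 + 4)*0 - 12)**2 = (5*0 - 12)**2 = (0 - 12)**2 = (-12)**2 = 144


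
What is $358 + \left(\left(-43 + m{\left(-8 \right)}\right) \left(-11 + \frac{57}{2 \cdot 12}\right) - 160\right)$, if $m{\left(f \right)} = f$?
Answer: $\frac{5103}{8} \approx 637.88$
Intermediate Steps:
$358 + \left(\left(-43 + m{\left(-8 \right)}\right) \left(-11 + \frac{57}{2 \cdot 12}\right) - 160\right) = 358 - \left(160 - \left(-43 - 8\right) \left(-11 + \frac{57}{2 \cdot 12}\right)\right) = 358 - \left(160 + 51 \left(-11 + \frac{57}{24}\right)\right) = 358 - \left(160 + 51 \left(-11 + 57 \cdot \frac{1}{24}\right)\right) = 358 - \left(160 + 51 \left(-11 + \frac{19}{8}\right)\right) = 358 - - \frac{2239}{8} = 358 + \left(\frac{3519}{8} - 160\right) = 358 + \frac{2239}{8} = \frac{5103}{8}$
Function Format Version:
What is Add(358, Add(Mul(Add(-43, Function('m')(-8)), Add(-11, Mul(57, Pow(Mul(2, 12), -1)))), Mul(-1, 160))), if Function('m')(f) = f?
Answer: Rational(5103, 8) ≈ 637.88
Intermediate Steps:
Add(358, Add(Mul(Add(-43, Function('m')(-8)), Add(-11, Mul(57, Pow(Mul(2, 12), -1)))), Mul(-1, 160))) = Add(358, Add(Mul(Add(-43, -8), Add(-11, Mul(57, Pow(Mul(2, 12), -1)))), Mul(-1, 160))) = Add(358, Add(Mul(-51, Add(-11, Mul(57, Pow(24, -1)))), -160)) = Add(358, Add(Mul(-51, Add(-11, Mul(57, Rational(1, 24)))), -160)) = Add(358, Add(Mul(-51, Add(-11, Rational(19, 8))), -160)) = Add(358, Add(Mul(-51, Rational(-69, 8)), -160)) = Add(358, Add(Rational(3519, 8), -160)) = Add(358, Rational(2239, 8)) = Rational(5103, 8)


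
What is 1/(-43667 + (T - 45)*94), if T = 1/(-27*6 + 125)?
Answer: -37/1772283 ≈ -2.0877e-5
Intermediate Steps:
T = -1/37 (T = 1/(-162 + 125) = 1/(-37) = -1/37 ≈ -0.027027)
1/(-43667 + (T - 45)*94) = 1/(-43667 + (-1/37 - 45)*94) = 1/(-43667 - 1666/37*94) = 1/(-43667 - 156604/37) = 1/(-1772283/37) = -37/1772283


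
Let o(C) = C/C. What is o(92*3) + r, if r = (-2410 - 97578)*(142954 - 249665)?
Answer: 10669819469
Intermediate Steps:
o(C) = 1
r = 10669819468 (r = -99988*(-106711) = 10669819468)
o(92*3) + r = 1 + 10669819468 = 10669819469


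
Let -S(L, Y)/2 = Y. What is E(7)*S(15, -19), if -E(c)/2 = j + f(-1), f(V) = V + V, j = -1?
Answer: 228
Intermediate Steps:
f(V) = 2*V
S(L, Y) = -2*Y
E(c) = 6 (E(c) = -2*(-1 + 2*(-1)) = -2*(-1 - 2) = -2*(-3) = 6)
E(7)*S(15, -19) = 6*(-2*(-19)) = 6*38 = 228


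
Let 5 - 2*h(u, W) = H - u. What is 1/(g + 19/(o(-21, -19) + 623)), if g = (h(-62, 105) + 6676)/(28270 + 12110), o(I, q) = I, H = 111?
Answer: 6077190/1183901 ≈ 5.1332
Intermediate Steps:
h(u, W) = -53 + u/2 (h(u, W) = 5/2 - (111 - u)/2 = 5/2 + (-111/2 + u/2) = -53 + u/2)
g = 1648/10095 (g = ((-53 + (½)*(-62)) + 6676)/(28270 + 12110) = ((-53 - 31) + 6676)/40380 = (-84 + 6676)*(1/40380) = 6592*(1/40380) = 1648/10095 ≈ 0.16325)
1/(g + 19/(o(-21, -19) + 623)) = 1/(1648/10095 + 19/(-21 + 623)) = 1/(1648/10095 + 19/602) = 1/(1183901/6077190) = 6077190/1183901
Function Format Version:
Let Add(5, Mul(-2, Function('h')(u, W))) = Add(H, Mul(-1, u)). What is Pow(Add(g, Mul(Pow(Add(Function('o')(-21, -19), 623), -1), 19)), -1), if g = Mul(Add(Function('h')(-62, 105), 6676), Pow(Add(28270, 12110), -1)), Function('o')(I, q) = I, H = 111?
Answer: Rational(6077190, 1183901) ≈ 5.1332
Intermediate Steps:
Function('h')(u, W) = Add(-53, Mul(Rational(1, 2), u)) (Function('h')(u, W) = Add(Rational(5, 2), Mul(Rational(-1, 2), Add(111, Mul(-1, u)))) = Add(Rational(5, 2), Add(Rational(-111, 2), Mul(Rational(1, 2), u))) = Add(-53, Mul(Rational(1, 2), u)))
g = Rational(1648, 10095) (g = Mul(Add(Add(-53, Mul(Rational(1, 2), -62)), 6676), Pow(Add(28270, 12110), -1)) = Mul(Add(Add(-53, -31), 6676), Pow(40380, -1)) = Mul(Add(-84, 6676), Rational(1, 40380)) = Mul(6592, Rational(1, 40380)) = Rational(1648, 10095) ≈ 0.16325)
Pow(Add(g, Mul(Pow(Add(Function('o')(-21, -19), 623), -1), 19)), -1) = Pow(Add(Rational(1648, 10095), Mul(Pow(Add(-21, 623), -1), 19)), -1) = Pow(Add(Rational(1648, 10095), Mul(Pow(602, -1), 19)), -1) = Pow(Add(Rational(1648, 10095), Mul(Rational(1, 602), 19)), -1) = Pow(Add(Rational(1648, 10095), Rational(19, 602)), -1) = Pow(Rational(1183901, 6077190), -1) = Rational(6077190, 1183901)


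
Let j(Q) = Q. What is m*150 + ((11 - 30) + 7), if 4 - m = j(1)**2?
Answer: 438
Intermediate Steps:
m = 3 (m = 4 - 1*1**2 = 4 - 1*1 = 4 - 1 = 3)
m*150 + ((11 - 30) + 7) = 3*150 + ((11 - 30) + 7) = 450 + (-19 + 7) = 450 - 12 = 438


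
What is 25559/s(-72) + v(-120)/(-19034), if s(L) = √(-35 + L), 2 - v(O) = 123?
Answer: 121/19034 - 25559*I*√107/107 ≈ 0.006357 - 2470.9*I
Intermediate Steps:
v(O) = -121 (v(O) = 2 - 1*123 = 2 - 123 = -121)
25559/s(-72) + v(-120)/(-19034) = 25559/(√(-35 - 72)) - 121/(-19034) = 25559/(√(-107)) - 121*(-1/19034) = 25559/((I*√107)) + 121/19034 = 25559*(-I*√107/107) + 121/19034 = -25559*I*√107/107 + 121/19034 = 121/19034 - 25559*I*√107/107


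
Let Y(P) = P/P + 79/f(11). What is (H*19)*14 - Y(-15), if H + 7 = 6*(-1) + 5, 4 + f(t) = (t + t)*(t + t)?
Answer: -1021999/480 ≈ -2129.2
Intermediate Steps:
f(t) = -4 + 4*t² (f(t) = -4 + (t + t)*(t + t) = -4 + (2*t)*(2*t) = -4 + 4*t²)
H = -8 (H = -7 + (6*(-1) + 5) = -7 + (-6 + 5) = -7 - 1 = -8)
Y(P) = 559/480 (Y(P) = P/P + 79/(-4 + 4*11²) = 1 + 79/(-4 + 4*121) = 1 + 79/(-4 + 484) = 1 + 79/480 = 559/480)
(H*19)*14 - Y(-15) = -8*19*14 - 1*559/480 = -152*14 - 559/480 = -2128 - 559/480 = -1021999/480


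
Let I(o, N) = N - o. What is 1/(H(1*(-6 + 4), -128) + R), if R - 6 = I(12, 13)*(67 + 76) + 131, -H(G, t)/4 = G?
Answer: 1/288 ≈ 0.0034722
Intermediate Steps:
H(G, t) = -4*G
R = 280 (R = 6 + ((13 - 1*12)*(67 + 76) + 131) = 6 + ((13 - 12)*143 + 131) = 6 + (1*143 + 131) = 6 + (143 + 131) = 6 + 274 = 280)
1/(H(1*(-6 + 4), -128) + R) = 1/(-4*(-6 + 4) + 280) = 1/(-4*(-2) + 280) = 1/(8 + 280) = 1/288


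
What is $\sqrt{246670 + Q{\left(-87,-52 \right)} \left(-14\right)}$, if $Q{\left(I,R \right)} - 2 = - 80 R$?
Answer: $\sqrt{188402} \approx 434.05$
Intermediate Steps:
$Q{\left(I,R \right)} = 2 - 80 R$
$\sqrt{246670 + Q{\left(-87,-52 \right)} \left(-14\right)} = \sqrt{246670 + \left(2 - -4160\right) \left(-14\right)} = \sqrt{246670 + \left(2 + 4160\right) \left(-14\right)} = \sqrt{246670 + 4162 \left(-14\right)} = \sqrt{246670 - 58268} = \sqrt{188402}$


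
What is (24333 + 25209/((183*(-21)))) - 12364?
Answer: 5107962/427 ≈ 11962.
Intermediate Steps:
(24333 + 25209/((183*(-21)))) - 12364 = (24333 + 25209/(-3843)) - 12364 = (24333 + 25209*(-1/3843)) - 12364 = (24333 - 2801/427) - 12364 = 10387390/427 - 12364 = 5107962/427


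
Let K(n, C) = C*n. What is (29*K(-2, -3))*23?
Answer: 4002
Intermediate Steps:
(29*K(-2, -3))*23 = (29*(-3*(-2)))*23 = (29*6)*23 = 174*23 = 4002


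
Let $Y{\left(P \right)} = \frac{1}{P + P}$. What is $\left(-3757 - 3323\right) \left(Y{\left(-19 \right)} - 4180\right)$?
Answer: $\frac{562297140}{19} \approx 2.9595 \cdot 10^{7}$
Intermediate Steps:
$Y{\left(P \right)} = \frac{1}{2 P}$
$\left(-3757 - 3323\right) \left(Y{\left(-19 \right)} - 4180\right) = \left(-3757 - 3323\right) \left(\frac{1}{2 \left(-19\right)} - 4180\right) = - 7080 \left(\frac{1}{2} \left(- \frac{1}{19}\right) - 4180\right) = - 7080 \left(- \frac{1}{38} - 4180\right) = \left(-7080\right) \left(- \frac{158841}{38}\right) = \frac{562297140}{19}$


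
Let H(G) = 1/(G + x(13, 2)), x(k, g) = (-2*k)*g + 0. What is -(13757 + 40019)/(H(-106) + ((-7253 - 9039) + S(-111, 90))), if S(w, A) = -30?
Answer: 8496608/2578877 ≈ 3.2947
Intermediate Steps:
x(k, g) = -2*g*k (x(k, g) = -2*g*k + 0 = -2*g*k)
H(G) = 1/(-52 + G) (H(G) = 1/(G - 2*2*13) = 1/(G - 52) = 1/(-52 + G))
-(13757 + 40019)/(H(-106) + ((-7253 - 9039) + S(-111, 90))) = -(13757 + 40019)/(1/(-52 - 106) + ((-7253 - 9039) - 30)) = -53776/(1/(-158) + (-16292 - 30)) = -53776/(-1/158 - 16322) = -53776/(-2578877/158) = -53776*(-158)/2578877 = -1*(-8496608/2578877) = 8496608/2578877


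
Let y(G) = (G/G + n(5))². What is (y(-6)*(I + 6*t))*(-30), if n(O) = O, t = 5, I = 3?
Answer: -35640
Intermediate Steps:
y(G) = 36 (y(G) = (G/G + 5)² = (1 + 5)² = 6² = 36)
(y(-6)*(I + 6*t))*(-30) = (36*(3 + 6*5))*(-30) = (36*(3 + 30))*(-30) = (36*33)*(-30) = 1188*(-30) = -35640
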